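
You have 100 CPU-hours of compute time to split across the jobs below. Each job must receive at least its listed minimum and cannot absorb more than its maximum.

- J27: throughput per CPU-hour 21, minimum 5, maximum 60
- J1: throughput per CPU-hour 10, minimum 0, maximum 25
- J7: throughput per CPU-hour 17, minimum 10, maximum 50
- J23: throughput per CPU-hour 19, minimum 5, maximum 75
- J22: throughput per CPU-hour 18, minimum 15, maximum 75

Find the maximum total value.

Meeting every minimum uses 5+0+10+5+15 = 35 CPU-hours, leaving 65.
Order the jobs by throughput per CPU-hour: J27 21 > J23 19 > J22 18 > J7 17 > J1 10.
Give J27 55 more to hit its cap of 60 ; 10 left.
J23: +10 (room for 70) → 15. Pool exhausted.
Total = 21×60 + 17×10 + 19×15 + 18×15 = 1985.

1985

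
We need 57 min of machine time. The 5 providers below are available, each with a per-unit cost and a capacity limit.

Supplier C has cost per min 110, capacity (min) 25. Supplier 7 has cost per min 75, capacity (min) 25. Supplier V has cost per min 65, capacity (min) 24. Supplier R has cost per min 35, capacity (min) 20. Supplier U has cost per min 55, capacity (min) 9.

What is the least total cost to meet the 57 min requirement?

3055

Cheapest first:
Supplier R at 35: take all 20 min — 37 still needed.
Take 9 from Supplier U at 55 — need 28 more.
Take 24 from Supplier V at 65 — need 4 more.
Supplier 7 at 75: take 4 of its 25 — requirement met.
Supplier C: unused.
Cost = 20×35 + 9×55 + 24×65 + 4×75 = 3055.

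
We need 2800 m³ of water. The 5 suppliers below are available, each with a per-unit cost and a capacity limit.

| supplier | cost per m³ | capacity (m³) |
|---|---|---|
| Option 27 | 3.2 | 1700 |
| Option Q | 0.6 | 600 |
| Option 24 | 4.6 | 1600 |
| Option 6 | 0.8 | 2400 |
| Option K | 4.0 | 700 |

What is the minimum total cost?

2120

Use suppliers in increasing cost order.
Option Q (0.6): use full 600 ; 2200 m³ to go.
Take 2200 from Option 6 at 0.8 to finish.
Option 27, Option K, Option 24: unused.
Cost = 600×0.6 + 2200×0.8 = 2120.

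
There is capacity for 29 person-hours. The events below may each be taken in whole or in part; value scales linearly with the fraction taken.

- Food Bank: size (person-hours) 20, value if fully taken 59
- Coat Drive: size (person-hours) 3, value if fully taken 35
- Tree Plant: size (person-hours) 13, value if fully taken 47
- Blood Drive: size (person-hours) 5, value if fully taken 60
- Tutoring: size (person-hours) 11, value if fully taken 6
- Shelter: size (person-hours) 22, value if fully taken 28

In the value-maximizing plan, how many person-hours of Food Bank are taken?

8

Best value per unit of size first: Blood Drive 60/5≈12, Coat Drive 35/3≈11.7, Tree Plant 47/13≈3.62, Food Bank 59/20≈2.95, Shelter 28/22≈1.27, Tutoring 6/11≈0.545.
Take all of Blood Drive (5 person-hours, value 60) — 24 person-hours left.
Coat Drive: take in full, 3 person-hours for value 35 — 21 left.
Take all of Tree Plant (13 person-hours, value 47) — 8 person-hours left.
Fill the last 8 person-hours with part of Food Bank: 8/20 of it earns 23.6.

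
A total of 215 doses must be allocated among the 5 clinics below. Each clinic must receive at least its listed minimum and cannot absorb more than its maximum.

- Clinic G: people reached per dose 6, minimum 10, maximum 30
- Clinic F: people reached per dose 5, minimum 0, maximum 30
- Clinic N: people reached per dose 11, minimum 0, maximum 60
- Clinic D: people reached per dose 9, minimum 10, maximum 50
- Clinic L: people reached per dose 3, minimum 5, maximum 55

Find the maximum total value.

1575

Meeting every minimum uses 10+0+0+10+5 = 25 doses, leaving 190.
Order the clinics by people reached per dose: Clinic N 11 > Clinic D 9 > Clinic G 6 > Clinic F 5 > Clinic L 3.
Clinic N: +60 to 60 (cap) ; 130 left.
Give Clinic D 40 more to hit its cap of 50 ; 90 left.
Give Clinic G 20 more to hit its cap of 30 ; 70 left.
Give Clinic F 30 more to hit its cap of 30 ; 40 left.
Clinic L has room for 50 more but only 40 remain, so it gets 45.
Total = 6×30 + 5×30 + 11×60 + 9×50 + 3×45 = 1575.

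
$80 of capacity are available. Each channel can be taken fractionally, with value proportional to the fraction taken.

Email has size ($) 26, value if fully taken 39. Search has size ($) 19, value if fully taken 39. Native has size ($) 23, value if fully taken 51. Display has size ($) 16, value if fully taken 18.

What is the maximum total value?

142.5

Sort by value density: Native 51/23≈2.22, Search 39/19≈2.05, Email 39/26≈1.5, Display 18/16≈1.12.
Take all of Native (23 $, value 51) — 57 $ left.
Take all of Search (19 $, value 39) — 38 $ left.
Email: take in full, 26 $ for value 39 — 12 left.
Fill the last 12 $ with part of Display: 12/16 of it earns 13.5.
Total value = 142.5.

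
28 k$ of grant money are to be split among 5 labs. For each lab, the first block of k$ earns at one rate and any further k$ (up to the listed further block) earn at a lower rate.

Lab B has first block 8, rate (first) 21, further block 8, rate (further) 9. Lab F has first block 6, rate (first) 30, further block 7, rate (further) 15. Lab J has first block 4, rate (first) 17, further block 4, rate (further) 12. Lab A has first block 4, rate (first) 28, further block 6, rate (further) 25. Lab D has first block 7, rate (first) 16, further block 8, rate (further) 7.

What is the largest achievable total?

678

Order all 10 blocks by rate: Lab F/first 30 > Lab A/first 28 > Lab A/second 25 > Lab B/first 21 > Lab J/first 17 > Lab D/first 16 > Lab F/second 15 > Lab J/second 12 > Lab B/second 9 > Lab D/second 7.
Fill Lab F first block (6 at 30) — 22 left.
Lab A/first (28): +4 — 18 left.
Lab A second at 25: fill all 6 — 12 left.
Lab B first at 21: fill all 8 — 4 left.
Lab J/first (17): +4 — 0 left.
Total = 30×6 + 28×4 + 25×6 + 21×8 + 17×4 = 678.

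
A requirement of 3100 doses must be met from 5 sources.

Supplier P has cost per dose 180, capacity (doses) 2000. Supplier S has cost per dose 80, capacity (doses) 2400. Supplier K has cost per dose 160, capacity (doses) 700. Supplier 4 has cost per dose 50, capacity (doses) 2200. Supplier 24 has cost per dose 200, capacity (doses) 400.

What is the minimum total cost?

Cheapest first:
Supplier 4 at 50: take all 2200 doses ; 900 still needed.
Supplier S at 80: take 900 of its 2400 ; requirement met.
Supplier K, Supplier P, Supplier 24: unused.
Cost = 2200×50 + 900×80 = 182000.

182000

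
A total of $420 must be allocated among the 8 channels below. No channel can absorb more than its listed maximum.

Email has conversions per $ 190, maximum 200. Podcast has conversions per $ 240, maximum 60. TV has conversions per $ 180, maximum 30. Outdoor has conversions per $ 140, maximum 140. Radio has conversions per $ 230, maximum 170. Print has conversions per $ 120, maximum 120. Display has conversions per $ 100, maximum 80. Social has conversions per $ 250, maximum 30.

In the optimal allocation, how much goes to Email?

160

Rank by conversions per $: Social 250 > Podcast 240 > Radio 230 > Email 190 > TV 180 > Outdoor 140 > Print 120 > Display 100.
Give Social 30 to hit its cap of 30 → 390 left.
Give Podcast 60 to hit its cap of 60 → 330 left.
Radio: +170 to 170 (cap) → 160 left.
Email: +160 (room for 200) → 160. Pool exhausted.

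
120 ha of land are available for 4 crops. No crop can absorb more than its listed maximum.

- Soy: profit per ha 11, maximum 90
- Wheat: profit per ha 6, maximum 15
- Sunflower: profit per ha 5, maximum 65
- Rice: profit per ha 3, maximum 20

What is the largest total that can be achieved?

1155

Order the crops by profit per ha: Soy 11 > Wheat 6 > Sunflower 5 > Rice 3.
Soy takes 90 to reach its cap of 90 — 30 left.
Wheat: +15 to 15 (cap) — 15 left.
Only 15 left; Sunflower takes them to reach 15.
Total = 11×90 + 6×15 + 5×15 = 1155.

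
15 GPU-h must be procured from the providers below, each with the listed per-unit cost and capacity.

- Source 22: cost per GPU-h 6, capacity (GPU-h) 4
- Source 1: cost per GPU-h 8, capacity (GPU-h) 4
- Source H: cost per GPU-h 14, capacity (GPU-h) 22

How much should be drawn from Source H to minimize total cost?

Fill from the cheapest provider first.
Take 4 from Source 22 at 6 ; need 11 more.
Source 1 (8): use full 4 ; 7 GPU-h to go.
Source H (14): take the remaining 7 ; done.

7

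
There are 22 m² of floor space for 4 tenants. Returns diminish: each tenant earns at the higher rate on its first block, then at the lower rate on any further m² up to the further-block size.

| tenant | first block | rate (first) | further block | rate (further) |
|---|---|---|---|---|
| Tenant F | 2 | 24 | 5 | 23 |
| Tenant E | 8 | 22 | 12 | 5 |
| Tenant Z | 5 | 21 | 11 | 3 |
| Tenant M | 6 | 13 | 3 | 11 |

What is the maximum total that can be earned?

Order all 8 blocks by rate: Tenant F/tier1 24 > Tenant F/tier2 23 > Tenant E/tier1 22 > Tenant Z/tier1 21 > Tenant M/tier1 13 > Tenant M/tier2 11 > Tenant E/tier2 5 > Tenant Z/tier2 3.
Tenant F tier1 at 24: fill all 2 → 20 left.
Fill Tenant F tier2 block (5 at 23) → 15 left.
Fill Tenant E tier1 block (8 at 22) → 7 left.
Tenant Z tier1 at 21: fill all 5 → 2 left.
2 remain; put them into Tenant M tier1 at 13.
Total = 24×2 + 23×5 + 22×8 + 21×5 + 13×2 = 470.

470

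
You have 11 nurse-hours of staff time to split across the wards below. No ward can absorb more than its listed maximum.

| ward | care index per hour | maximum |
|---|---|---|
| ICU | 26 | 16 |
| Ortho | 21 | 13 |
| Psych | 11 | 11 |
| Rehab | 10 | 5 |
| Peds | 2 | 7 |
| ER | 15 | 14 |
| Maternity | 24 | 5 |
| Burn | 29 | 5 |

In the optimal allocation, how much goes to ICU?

6

Highest care index per hour first: Burn 29 > ICU 26 > Maternity 24 > Ortho 21 > ER 15 > Psych 11 > Rehab 10 > Peds 2.
Burn: +5 to 5 (cap) → 6 left.
ICU: +6 (room for 16) → 6. Pool exhausted.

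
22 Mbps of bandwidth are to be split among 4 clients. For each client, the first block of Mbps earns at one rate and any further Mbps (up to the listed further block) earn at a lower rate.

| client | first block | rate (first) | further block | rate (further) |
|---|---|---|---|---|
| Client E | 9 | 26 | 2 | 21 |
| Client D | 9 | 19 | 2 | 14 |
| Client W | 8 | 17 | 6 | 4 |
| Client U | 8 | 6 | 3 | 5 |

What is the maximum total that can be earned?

Treat each block as its own option and order by rate: Client E/tier1 26 > Client E/tier2 21 > Client D/tier1 19 > Client W/tier1 17 > Client D/tier2 14 > Client U/tier1 6 > Client U/tier2 5 > Client W/tier2 4.
Client E tier1 at 26: fill all 9 ; 13 left.
Fill Client E tier2 block (2 at 21) ; 11 left.
Fill Client D tier1 block (9 at 19) ; 2 left.
Client W tier1 at 17: only 2 left, fill 2.
Total = 26×9 + 21×2 + 19×9 + 17×2 = 481.

481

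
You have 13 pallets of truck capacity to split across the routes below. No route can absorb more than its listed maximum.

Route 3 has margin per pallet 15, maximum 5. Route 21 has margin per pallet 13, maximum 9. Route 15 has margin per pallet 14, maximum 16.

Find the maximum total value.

Order the routes by margin per pallet: Route 3 15 > Route 15 14 > Route 21 13.
Give Route 3 5 to hit its cap of 5 → 8 left.
Route 15: +8 (room for 16) → 8. Pool exhausted.
Total = 15×5 + 14×8 = 187.

187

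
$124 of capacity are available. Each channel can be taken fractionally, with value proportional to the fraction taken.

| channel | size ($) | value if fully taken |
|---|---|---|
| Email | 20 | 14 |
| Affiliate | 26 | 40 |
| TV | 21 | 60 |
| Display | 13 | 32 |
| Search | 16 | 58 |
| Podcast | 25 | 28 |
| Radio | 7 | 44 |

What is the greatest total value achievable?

Sort by value density: Radio 44/7≈6.29, Search 58/16≈3.62, TV 60/21≈2.86, Display 32/13≈2.46, Affiliate 40/26≈1.54, Podcast 28/25≈1.12, Email 14/20≈0.7.
All 7 $ of Radio fit (value 44) — 117 remain.
All 16 $ of Search fit (value 58) — 101 remain.
Take all of TV (21 $, value 60) — 80 $ left.
Display: take in full, 13 $ for value 32 — 67 left.
Affiliate: take in full, 26 $ for value 40 — 41 left.
Podcast: take in full, 25 $ for value 28 — 16 left.
Only 16 $ remain; take 16/20 of Email for value 14×16/20 = 11.2.
Total value = 273.2.

273.2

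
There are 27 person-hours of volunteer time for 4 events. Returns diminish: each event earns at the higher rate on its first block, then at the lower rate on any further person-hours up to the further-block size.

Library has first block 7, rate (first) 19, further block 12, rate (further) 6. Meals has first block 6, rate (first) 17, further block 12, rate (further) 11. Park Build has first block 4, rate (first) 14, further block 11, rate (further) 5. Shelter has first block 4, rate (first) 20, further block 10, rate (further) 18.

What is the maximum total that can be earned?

495

Treat each block as its own option and order by rate: Shelter/tier1 20 > Library/tier1 19 > Shelter/tier2 18 > Meals/tier1 17 > Park Build/tier1 14 > Meals/tier2 11 > Library/tier2 6 > Park Build/tier2 5.
Shelter tier1 at 20: fill all 4 ; 23 left.
Library/tier1 (19): +7 ; 16 left.
Shelter tier2 at 18: fill all 10 ; 6 left.
Fill Meals tier1 block (6 at 17) ; 0 left.
Total = 20×4 + 19×7 + 18×10 + 17×6 = 495.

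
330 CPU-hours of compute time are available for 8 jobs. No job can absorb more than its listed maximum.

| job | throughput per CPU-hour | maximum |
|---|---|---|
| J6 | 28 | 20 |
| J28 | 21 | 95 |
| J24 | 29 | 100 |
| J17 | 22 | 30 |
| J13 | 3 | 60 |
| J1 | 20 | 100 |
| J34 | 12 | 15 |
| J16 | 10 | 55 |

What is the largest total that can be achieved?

7815

Rank by throughput per CPU-hour: J24 29 > J6 28 > J17 22 > J28 21 > J1 20 > J34 12 > J16 10 > J13 3.
J24: +100 to 100 (cap) — 230 left.
Give J6 20 to hit its cap of 20 — 210 left.
J17: +30 to 30 (cap) — 180 left.
J28: +95 to 95 (cap) — 85 left.
Only 85 left; J1 takes them to reach 85.
Total = 28×20 + 21×95 + 29×100 + 22×30 + 20×85 = 7815.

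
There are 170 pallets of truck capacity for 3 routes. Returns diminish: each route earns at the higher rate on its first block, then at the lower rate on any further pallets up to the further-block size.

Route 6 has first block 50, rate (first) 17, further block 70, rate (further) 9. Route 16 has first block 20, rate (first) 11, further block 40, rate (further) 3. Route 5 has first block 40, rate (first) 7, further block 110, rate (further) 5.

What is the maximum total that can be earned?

Rank every tier by rate: Route 6/T1 17 > Route 16/T1 11 > Route 6/T2 9 > Route 5/T1 7 > Route 5/T2 5 > Route 16/T2 3.
Route 6 T1 at 17: fill all 50 — 120 left.
Route 16 T1 at 11: fill all 20 — 100 left.
Route 6 T2 at 9: fill all 70 — 30 left.
Route 5 T1 at 7: only 30 left, fill 30.
Total = 17×50 + 11×20 + 9×70 + 7×30 = 1910.

1910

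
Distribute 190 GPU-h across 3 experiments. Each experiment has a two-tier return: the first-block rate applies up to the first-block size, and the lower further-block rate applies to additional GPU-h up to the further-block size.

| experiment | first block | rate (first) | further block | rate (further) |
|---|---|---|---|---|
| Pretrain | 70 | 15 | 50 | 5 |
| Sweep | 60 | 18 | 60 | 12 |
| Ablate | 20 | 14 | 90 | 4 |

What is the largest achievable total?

Treat each block as its own option and order by rate: Sweep/tier1 18 > Pretrain/tier1 15 > Ablate/tier1 14 > Sweep/tier2 12 > Pretrain/tier2 5 > Ablate/tier2 4.
Fill Sweep tier1 block (60 at 18) → 130 left.
Pretrain tier1 at 15: fill all 70 → 60 left.
Ablate tier1 at 14: fill all 20 → 40 left.
Sweep tier2 at 12: only 40 left, fill 40.
Total = 18×60 + 15×70 + 14×20 + 12×40 = 2890.

2890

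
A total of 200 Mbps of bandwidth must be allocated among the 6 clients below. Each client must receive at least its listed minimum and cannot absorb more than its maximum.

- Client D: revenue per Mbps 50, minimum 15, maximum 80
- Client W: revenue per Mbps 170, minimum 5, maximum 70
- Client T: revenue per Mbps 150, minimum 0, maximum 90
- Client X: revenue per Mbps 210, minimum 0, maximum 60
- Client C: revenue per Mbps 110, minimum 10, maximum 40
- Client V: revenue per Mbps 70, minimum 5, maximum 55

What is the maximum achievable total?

Meeting every minimum uses 15+5+0+0+10+5 = 35 Mbps, leaving 165.
Highest revenue per Mbps first: Client X 210 > Client W 170 > Client T 150 > Client C 110 > Client V 70 > Client D 50.
Give Client X 60 more to hit its cap of 60 ; 105 left.
Give Client W 65 more to hit its cap of 70 ; 40 left.
Client T: +40 (room for 90) → 40. Pool exhausted.
Total = 50×15 + 170×70 + 150×40 + 210×60 + 110×10 + 70×5 = 32700.

32700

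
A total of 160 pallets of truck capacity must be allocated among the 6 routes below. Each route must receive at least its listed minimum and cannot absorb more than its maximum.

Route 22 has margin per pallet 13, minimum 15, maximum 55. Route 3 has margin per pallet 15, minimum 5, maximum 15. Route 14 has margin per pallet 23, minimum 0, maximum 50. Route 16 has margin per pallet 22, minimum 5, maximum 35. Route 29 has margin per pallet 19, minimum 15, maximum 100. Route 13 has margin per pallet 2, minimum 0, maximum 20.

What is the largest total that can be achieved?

3235

Meeting every minimum uses 15+5+0+5+15+0 = 40 pallets, leaving 120.
Rank by margin per pallet: Route 14 23 > Route 16 22 > Route 29 19 > Route 3 15 > Route 22 13 > Route 13 2.
Give Route 14 50 more to hit its cap of 50 ; 70 left.
Route 16: +30 to 35 (cap) ; 40 left.
Only 40 left; Route 29 takes them to reach 55.
Total = 13×15 + 15×5 + 23×50 + 22×35 + 19×55 = 3235.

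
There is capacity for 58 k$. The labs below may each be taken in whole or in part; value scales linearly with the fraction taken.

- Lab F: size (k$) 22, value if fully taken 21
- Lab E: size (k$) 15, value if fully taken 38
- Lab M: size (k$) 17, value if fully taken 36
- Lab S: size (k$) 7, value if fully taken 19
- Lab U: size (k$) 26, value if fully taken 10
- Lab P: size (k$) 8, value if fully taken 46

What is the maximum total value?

149.5

Rank by value-to-size ratio: Lab P 46/8≈5.75, Lab S 19/7≈2.71, Lab E 38/15≈2.53, Lab M 36/17≈2.12, Lab F 21/22≈0.955, Lab U 10/26≈0.385.
Lab P: take in full, 8 k$ for value 46 ; 50 left.
Take all of Lab S (7 k$, value 19) ; 43 k$ left.
Lab E: take in full, 15 k$ for value 38 ; 28 left.
Take all of Lab M (17 k$, value 36) ; 11 k$ left.
11 k$ left: a 11/22 share of Lab F gives 21×11/22 = 10.5.
Total value = 149.5.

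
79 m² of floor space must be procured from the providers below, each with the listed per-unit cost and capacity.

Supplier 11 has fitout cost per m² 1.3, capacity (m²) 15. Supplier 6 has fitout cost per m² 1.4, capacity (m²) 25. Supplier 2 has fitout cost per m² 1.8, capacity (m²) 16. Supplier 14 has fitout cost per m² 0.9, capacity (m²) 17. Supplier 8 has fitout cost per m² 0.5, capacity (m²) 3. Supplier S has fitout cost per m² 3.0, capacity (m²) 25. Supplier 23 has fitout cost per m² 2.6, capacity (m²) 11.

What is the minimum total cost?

107.9

Cheapest first:
Supplier 8 at 0.5: take all 3 m² → 76 still needed.
Supplier 14 (0.9): use full 17 → 59 m² to go.
Take 15 from Supplier 11 at 1.3 → need 44 more.
Take 25 from Supplier 6 at 1.4 → need 19 more.
Supplier 2 (1.8): use full 16 → 3 m² to go.
Supplier 23 at 2.6: take 3 of its 11 → requirement met.
Supplier S: unused.
Cost = 3×0.5 + 17×0.9 + 15×1.3 + 25×1.4 + 16×1.8 + 3×2.6 = 107.9.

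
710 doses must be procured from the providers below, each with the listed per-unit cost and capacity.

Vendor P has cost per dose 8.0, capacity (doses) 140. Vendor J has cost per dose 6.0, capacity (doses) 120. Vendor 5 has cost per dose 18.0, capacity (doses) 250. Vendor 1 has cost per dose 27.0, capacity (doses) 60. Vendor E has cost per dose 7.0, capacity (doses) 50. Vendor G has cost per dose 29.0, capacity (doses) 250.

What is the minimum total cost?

10920

Use providers in increasing cost order.
Vendor J (6.0): use full 120 ; 590 doses to go.
Take 50 from Vendor E at 7.0 ; need 540 more.
Vendor P (8.0): use full 140 ; 400 doses to go.
Vendor 5 (18.0): use full 250 ; 150 doses to go.
Vendor 1 at 27.0: take all 60 doses ; 90 still needed.
Vendor G (29.0): take the remaining 90 ; done.
Cost = 120×6.0 + 50×7.0 + 140×8.0 + 250×18.0 + 60×27.0 + 90×29.0 = 10920.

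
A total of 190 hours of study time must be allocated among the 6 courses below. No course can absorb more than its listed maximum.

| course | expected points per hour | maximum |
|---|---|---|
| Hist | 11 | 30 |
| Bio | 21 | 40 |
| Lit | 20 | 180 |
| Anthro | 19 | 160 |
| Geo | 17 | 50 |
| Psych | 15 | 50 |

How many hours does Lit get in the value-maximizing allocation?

Order the courses by expected points per hour: Bio 21 > Lit 20 > Anthro 19 > Geo 17 > Psych 15 > Hist 11.
Give Bio 40 to hit its cap of 40 → 150 left.
Lit: +150 (room for 180) → 150. Pool exhausted.

150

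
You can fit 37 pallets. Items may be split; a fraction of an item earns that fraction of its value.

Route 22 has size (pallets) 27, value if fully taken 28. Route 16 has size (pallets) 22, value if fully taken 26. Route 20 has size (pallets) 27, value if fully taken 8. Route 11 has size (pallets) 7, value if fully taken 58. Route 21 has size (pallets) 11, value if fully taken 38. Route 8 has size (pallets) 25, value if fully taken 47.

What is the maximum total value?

Sort by value density: Route 11 58/7≈8.29, Route 21 38/11≈3.45, Route 8 47/25≈1.88, Route 16 26/22≈1.18, Route 22 28/27≈1.04, Route 20 8/27≈0.296.
Route 11: take in full, 7 pallets for value 58 — 30 left.
All 11 pallets of Route 21 fit (value 38) — 19 remain.
Fill the last 19 pallets with part of Route 8: 19/25 of it earns 35.72.
Total value = 131.72.

131.72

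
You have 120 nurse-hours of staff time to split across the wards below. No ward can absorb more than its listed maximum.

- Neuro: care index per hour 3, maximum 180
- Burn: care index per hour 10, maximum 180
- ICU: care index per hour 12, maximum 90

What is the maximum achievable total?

1380

Highest care index per hour first: ICU 12 > Burn 10 > Neuro 3.
ICU takes 90 to reach its cap of 90 — 30 left.
Burn has room for 180 but only 30 remain, so it gets 30.
Total = 10×30 + 12×90 = 1380.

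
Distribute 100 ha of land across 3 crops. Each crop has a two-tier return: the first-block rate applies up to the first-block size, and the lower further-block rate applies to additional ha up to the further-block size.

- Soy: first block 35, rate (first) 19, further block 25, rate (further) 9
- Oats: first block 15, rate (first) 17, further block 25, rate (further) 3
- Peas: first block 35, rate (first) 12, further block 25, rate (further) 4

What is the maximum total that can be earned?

Rank every tier by rate: Soy/first 19 > Oats/first 17 > Peas/first 12 > Soy/second 9 > Peas/second 4 > Oats/second 3.
Soy/first (19): +35 — 65 left.
Oats first at 17: fill all 15 — 50 left.
Peas/first (12): +35 — 15 left.
15 remain; put them into Soy second at 9.
Total = 19×35 + 17×15 + 12×35 + 9×15 = 1475.

1475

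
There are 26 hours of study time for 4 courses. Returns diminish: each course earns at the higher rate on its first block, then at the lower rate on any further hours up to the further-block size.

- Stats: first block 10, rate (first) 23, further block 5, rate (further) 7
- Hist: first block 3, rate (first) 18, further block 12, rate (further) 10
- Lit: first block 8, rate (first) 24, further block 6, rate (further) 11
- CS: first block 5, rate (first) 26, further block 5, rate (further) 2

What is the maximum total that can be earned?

606

Rank every tier by rate: CS/T1 26 > Lit/T1 24 > Stats/T1 23 > Hist/T1 18 > Lit/T2 11 > Hist/T2 10 > Stats/T2 7 > CS/T2 2.
CS/T1 (26): +5 → 21 left.
Lit/T1 (24): +8 → 13 left.
Stats T1 at 23: fill all 10 → 3 left.
Hist T1 at 18: fill all 3 → 0 left.
Total = 26×5 + 24×8 + 23×10 + 18×3 = 606.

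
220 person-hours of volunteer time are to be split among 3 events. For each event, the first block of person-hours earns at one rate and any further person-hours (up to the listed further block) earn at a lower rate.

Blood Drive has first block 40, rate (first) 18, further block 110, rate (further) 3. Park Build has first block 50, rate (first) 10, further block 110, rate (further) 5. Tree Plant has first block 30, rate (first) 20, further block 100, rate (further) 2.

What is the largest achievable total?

Treat each block as its own option and order by rate: Tree Plant/first 20 > Blood Drive/first 18 > Park Build/first 10 > Park Build/second 5 > Blood Drive/second 3 > Tree Plant/second 2.
Tree Plant first at 20: fill all 30 → 190 left.
Fill Blood Drive first block (40 at 18) → 150 left.
Park Build first at 10: fill all 50 → 100 left.
Park Build second at 5: only 100 left, fill 100.
Total = 20×30 + 18×40 + 10×50 + 5×100 = 2320.

2320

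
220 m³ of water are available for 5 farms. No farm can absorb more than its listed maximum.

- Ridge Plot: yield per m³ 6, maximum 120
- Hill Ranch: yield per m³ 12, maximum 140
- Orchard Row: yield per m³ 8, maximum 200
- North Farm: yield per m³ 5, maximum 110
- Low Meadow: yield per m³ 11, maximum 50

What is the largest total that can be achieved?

2470

Rank by yield per m³: Hill Ranch 12 > Low Meadow 11 > Orchard Row 8 > Ridge Plot 6 > North Farm 5.
Give Hill Ranch 140 to hit its cap of 140 → 80 left.
Low Meadow takes 50 to reach its cap of 50 → 30 left.
Orchard Row has room for 200 but only 30 remain, so it gets 30.
Total = 12×140 + 8×30 + 11×50 = 2470.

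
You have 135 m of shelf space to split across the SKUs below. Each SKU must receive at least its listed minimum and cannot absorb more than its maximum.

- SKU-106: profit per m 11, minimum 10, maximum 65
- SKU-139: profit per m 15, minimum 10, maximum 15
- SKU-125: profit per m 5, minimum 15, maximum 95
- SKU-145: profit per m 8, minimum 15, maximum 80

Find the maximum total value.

1335

Meeting every minimum uses 10+10+15+15 = 50 m, leaving 85.
Highest profit per m first: SKU-139 15 > SKU-106 11 > SKU-145 8 > SKU-125 5.
Give SKU-139 5 more to hit its cap of 15 → 80 left.
SKU-106 takes 55 more to reach its cap of 65 → 25 left.
Only 25 left; SKU-145 takes them to reach 40.
Total = 11×65 + 15×15 + 5×15 + 8×40 = 1335.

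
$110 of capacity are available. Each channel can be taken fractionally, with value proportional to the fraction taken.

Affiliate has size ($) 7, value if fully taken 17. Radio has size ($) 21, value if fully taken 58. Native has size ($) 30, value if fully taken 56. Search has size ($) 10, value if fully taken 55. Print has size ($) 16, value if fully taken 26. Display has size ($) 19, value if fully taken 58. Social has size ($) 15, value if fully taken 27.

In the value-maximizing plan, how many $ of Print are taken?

Best value per unit of size first: Search 55/10≈5.5, Display 58/19≈3.05, Radio 58/21≈2.76, Affiliate 17/7≈2.43, Native 56/30≈1.87, Social 27/15≈1.8, Print 26/16≈1.62.
Take all of Search (10 $, value 55) — 100 $ left.
Display: take in full, 19 $ for value 58 — 81 left.
Take all of Radio (21 $, value 58) — 60 $ left.
All 7 $ of Affiliate fit (value 17) — 53 remain.
Native: take in full, 30 $ for value 56 — 23 left.
All 15 $ of Social fit (value 27) — 8 remain.
Fill the last 8 $ with part of Print: 8/16 of it earns 13.

8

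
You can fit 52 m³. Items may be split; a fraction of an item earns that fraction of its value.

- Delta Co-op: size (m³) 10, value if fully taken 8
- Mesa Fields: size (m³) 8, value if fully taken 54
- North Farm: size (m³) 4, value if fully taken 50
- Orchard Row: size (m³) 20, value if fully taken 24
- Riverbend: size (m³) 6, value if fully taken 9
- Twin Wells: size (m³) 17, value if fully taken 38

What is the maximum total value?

171.4

Sort by value density: North Farm 50/4≈12.5, Mesa Fields 54/8≈6.75, Twin Wells 38/17≈2.24, Riverbend 9/6≈1.5, Orchard Row 24/20≈1.2, Delta Co-op 8/10≈0.8.
All 4 m³ of North Farm fit (value 50) → 48 remain.
Take all of Mesa Fields (8 m³, value 54) → 40 m³ left.
All 17 m³ of Twin Wells fit (value 38) → 23 remain.
All 6 m³ of Riverbend fit (value 9) → 17 remain.
Only 17 m³ remain; take 17/20 of Orchard Row for value 24×17/20 = 20.4.
Total value = 171.4.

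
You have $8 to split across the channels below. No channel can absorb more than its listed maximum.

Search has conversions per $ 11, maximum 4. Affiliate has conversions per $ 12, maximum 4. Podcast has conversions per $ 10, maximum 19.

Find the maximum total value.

92

Order the channels by conversions per $: Affiliate 12 > Search 11 > Podcast 10.
Give Affiliate 4 to hit its cap of 4 ; 4 left.
Search takes 4 to reach its cap of 4 ; 0 left.
Total = 11×4 + 12×4 = 92.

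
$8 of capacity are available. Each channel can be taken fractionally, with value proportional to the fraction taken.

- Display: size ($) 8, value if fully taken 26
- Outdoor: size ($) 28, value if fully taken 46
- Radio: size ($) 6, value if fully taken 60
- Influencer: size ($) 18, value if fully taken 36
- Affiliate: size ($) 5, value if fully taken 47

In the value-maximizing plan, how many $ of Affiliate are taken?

2

Rank by value-to-size ratio: Radio 60/6≈10, Affiliate 47/5≈9.4, Display 26/8≈3.25, Influencer 36/18≈2, Outdoor 46/28≈1.64.
Take all of Radio (6 $, value 60) — 2 $ left.
2 $ left: a 2/5 share of Affiliate gives 47×2/5 = 18.8.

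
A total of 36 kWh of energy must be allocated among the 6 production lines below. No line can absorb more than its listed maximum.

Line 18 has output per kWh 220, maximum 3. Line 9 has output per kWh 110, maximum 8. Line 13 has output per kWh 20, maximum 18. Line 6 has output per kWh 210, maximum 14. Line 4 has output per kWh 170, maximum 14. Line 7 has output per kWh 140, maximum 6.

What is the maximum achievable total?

6680

Order the production lines by output per kWh: Line 18 220 > Line 6 210 > Line 4 170 > Line 7 140 > Line 9 110 > Line 13 20.
Line 18 takes 3 to reach its cap of 3 → 33 left.
Line 6: +14 to 14 (cap) → 19 left.
Give Line 4 14 to hit its cap of 14 → 5 left.
Line 7: +5 (room for 6) → 5. Pool exhausted.
Total = 220×3 + 210×14 + 170×14 + 140×5 = 6680.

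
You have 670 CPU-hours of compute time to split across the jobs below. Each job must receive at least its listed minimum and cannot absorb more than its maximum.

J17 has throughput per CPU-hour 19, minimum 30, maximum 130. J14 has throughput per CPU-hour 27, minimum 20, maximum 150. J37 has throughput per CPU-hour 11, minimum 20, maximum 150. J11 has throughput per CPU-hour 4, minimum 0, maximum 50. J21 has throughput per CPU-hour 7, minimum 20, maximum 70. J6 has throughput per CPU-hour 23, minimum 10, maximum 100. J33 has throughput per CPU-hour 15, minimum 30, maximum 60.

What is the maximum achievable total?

Meeting every minimum uses 30+20+20+0+20+10+30 = 130 CPU-hours, leaving 540.
Highest throughput per CPU-hour first: J14 27 > J6 23 > J17 19 > J33 15 > J37 11 > J21 7 > J11 4.
J14: +130 to 150 (cap) → 410 left.
Give J6 90 more to hit its cap of 100 → 320 left.
J17: +100 to 130 (cap) → 220 left.
J33 takes 30 more to reach its cap of 60 → 190 left.
J37: +130 to 150 (cap) → 60 left.
Give J21 50 more to hit its cap of 70 → 10 left.
J11: +10 (room for 50) → 10. Pool exhausted.
Total = 19×130 + 27×150 + 11×150 + 4×10 + 7×70 + 23×100 + 15×60 = 11900.

11900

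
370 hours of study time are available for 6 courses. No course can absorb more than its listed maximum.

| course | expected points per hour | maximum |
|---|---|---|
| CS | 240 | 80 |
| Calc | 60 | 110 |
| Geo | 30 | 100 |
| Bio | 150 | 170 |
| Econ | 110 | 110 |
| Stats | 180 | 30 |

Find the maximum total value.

Highest expected points per hour first: CS 240 > Stats 180 > Bio 150 > Econ 110 > Calc 60 > Geo 30.
CS: +80 to 80 (cap) ; 290 left.
Give Stats 30 to hit its cap of 30 ; 260 left.
Bio takes 170 to reach its cap of 170 ; 90 left.
Econ has room for 110 but only 90 remain, so it gets 90.
Total = 240×80 + 150×170 + 110×90 + 180×30 = 60000.

60000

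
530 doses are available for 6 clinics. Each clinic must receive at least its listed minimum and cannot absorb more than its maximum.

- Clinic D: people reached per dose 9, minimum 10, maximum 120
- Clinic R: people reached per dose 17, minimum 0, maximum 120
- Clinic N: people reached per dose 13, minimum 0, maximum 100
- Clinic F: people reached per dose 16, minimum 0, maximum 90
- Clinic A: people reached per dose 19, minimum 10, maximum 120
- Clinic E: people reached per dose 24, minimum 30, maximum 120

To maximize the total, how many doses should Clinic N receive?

70

Meeting every minimum uses 10+0+0+0+10+30 = 50 doses, leaving 480.
Rank by people reached per dose: Clinic E 24 > Clinic A 19 > Clinic R 17 > Clinic F 16 > Clinic N 13 > Clinic D 9.
Give Clinic E 90 more to hit its cap of 120 ; 390 left.
Clinic A: +110 to 120 (cap) ; 280 left.
Clinic R: +120 to 120 (cap) ; 160 left.
Clinic F takes 90 more to reach its cap of 90 ; 70 left.
Only 70 left; Clinic N takes them to reach 70.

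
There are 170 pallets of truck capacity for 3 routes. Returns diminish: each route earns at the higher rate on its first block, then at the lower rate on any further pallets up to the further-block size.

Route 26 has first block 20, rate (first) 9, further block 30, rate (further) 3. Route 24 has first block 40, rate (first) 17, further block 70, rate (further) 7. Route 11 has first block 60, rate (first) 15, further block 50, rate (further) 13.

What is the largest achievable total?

2410

Treat each block as its own option and order by rate: Route 24/first 17 > Route 11/first 15 > Route 11/second 13 > Route 26/first 9 > Route 24/second 7 > Route 26/second 3.
Route 24/first (17): +40 → 130 left.
Route 11 first at 15: fill all 60 → 70 left.
Fill Route 11 second block (50 at 13) → 20 left.
Route 26 first at 9: fill all 20 → 0 left.
Total = 17×40 + 15×60 + 13×50 + 9×20 = 2410.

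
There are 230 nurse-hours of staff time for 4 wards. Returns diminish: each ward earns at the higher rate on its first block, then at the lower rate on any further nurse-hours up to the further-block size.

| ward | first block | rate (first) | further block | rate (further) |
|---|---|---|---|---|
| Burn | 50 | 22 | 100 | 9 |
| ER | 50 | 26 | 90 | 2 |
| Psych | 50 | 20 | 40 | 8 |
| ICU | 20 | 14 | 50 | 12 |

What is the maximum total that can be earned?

Order all 8 blocks by rate: ER/first 26 > Burn/first 22 > Psych/first 20 > ICU/first 14 > ICU/second 12 > Burn/second 9 > Psych/second 8 > ER/second 2.
ER first at 26: fill all 50 ; 180 left.
Fill Burn first block (50 at 22) ; 130 left.
Psych/first (20): +50 ; 80 left.
ICU first at 14: fill all 20 ; 60 left.
Fill ICU second block (50 at 12) ; 10 left.
Burn second at 9: only 10 left, fill 10.
Total = 26×50 + 22×50 + 20×50 + 14×20 + 12×50 + 9×10 = 4370.

4370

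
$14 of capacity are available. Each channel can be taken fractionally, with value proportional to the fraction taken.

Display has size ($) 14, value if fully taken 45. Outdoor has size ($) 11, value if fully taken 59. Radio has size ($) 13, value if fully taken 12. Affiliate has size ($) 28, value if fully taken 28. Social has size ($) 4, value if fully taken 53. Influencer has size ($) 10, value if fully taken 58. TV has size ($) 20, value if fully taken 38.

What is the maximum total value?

111

Sort by value density: Social 53/4≈13.2, Influencer 58/10≈5.8, Outdoor 59/11≈5.36, Display 45/14≈3.21, TV 38/20≈1.9, Affiliate 28/28≈1, Radio 12/13≈0.923.
Take all of Social (4 $, value 53) — 10 $ left.
All 10 $ of Influencer fit (value 58) — 0 remain.
Total value = 111.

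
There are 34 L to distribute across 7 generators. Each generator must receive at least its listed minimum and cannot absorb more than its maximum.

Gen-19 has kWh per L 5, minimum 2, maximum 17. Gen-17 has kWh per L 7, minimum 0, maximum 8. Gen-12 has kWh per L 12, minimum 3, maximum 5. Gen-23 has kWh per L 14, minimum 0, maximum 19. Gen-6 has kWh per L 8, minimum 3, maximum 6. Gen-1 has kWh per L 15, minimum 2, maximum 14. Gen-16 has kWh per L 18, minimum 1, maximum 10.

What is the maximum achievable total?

Meeting every minimum uses 2+0+3+0+3+2+1 = 11 L, leaving 23.
Rank by kWh per L: Gen-16 18 > Gen-1 15 > Gen-23 14 > Gen-12 12 > Gen-6 8 > Gen-17 7 > Gen-19 5.
Gen-16: +9 to 10 (cap) ; 14 left.
Gen-1: +12 to 14 (cap) ; 2 left.
Only 2 left; Gen-23 takes them to reach 2.
Total = 5×2 + 12×3 + 14×2 + 8×3 + 15×14 + 18×10 = 488.

488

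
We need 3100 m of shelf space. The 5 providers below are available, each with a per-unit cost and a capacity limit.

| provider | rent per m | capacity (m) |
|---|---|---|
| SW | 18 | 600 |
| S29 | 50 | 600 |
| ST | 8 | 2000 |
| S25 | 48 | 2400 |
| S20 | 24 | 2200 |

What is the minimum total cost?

Cheapest first:
ST (8): use full 2000 → 1100 m to go.
SW (18): use full 600 → 500 m to go.
S20 (24): take the remaining 500 → done.
S25, S29: unused.
Cost = 2000×8 + 600×18 + 500×24 = 38800.

38800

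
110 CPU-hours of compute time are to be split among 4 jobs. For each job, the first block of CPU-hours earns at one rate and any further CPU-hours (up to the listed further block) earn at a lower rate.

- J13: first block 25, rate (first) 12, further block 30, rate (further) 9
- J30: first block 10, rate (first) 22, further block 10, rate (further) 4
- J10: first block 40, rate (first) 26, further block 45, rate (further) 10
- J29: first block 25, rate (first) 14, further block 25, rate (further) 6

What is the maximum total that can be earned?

2010

Treat each block as its own option and order by rate: J10/tier1 26 > J30/tier1 22 > J29/tier1 14 > J13/tier1 12 > J10/tier2 10 > J13/tier2 9 > J29/tier2 6 > J30/tier2 4.
Fill J10 tier1 block (40 at 26) — 70 left.
Fill J30 tier1 block (10 at 22) — 60 left.
Fill J29 tier1 block (25 at 14) — 35 left.
Fill J13 tier1 block (25 at 12) — 10 left.
J10/tier2: +10 of 45 at 10; pool empty.
Total = 26×40 + 22×10 + 14×25 + 12×25 + 10×10 = 2010.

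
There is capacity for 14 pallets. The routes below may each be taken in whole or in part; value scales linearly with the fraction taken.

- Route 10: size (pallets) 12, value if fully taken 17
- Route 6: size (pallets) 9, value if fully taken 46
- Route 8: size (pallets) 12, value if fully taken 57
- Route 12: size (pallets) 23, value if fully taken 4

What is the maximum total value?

69.75

Rank by value-to-size ratio: Route 6 46/9≈5.11, Route 8 57/12≈4.75, Route 10 17/12≈1.42, Route 12 4/23≈0.174.
Route 6: take in full, 9 pallets for value 46 — 5 left.
5 pallets left: a 5/12 share of Route 8 gives 57×5/12 = 23.75.
Total value = 69.75.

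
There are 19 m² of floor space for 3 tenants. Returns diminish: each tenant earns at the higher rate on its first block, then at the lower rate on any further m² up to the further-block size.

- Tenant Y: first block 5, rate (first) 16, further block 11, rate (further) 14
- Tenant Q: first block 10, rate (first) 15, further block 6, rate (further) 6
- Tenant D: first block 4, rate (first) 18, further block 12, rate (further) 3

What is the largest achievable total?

Rank every tier by rate: Tenant D/first 18 > Tenant Y/first 16 > Tenant Q/first 15 > Tenant Y/second 14 > Tenant Q/second 6 > Tenant D/second 3.
Tenant D/first (18): +4 ; 15 left.
Tenant Y/first (16): +5 ; 10 left.
Fill Tenant Q first block (10 at 15) ; 0 left.
Total = 18×4 + 16×5 + 15×10 = 302.

302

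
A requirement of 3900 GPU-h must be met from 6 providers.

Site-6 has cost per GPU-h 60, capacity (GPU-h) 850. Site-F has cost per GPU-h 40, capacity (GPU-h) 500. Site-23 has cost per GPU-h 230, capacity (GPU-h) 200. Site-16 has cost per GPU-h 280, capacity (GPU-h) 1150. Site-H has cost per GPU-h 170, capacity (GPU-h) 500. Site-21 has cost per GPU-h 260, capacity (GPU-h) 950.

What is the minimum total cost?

701000

Cheapest first:
Site-F (40): use full 500 — 3400 GPU-h to go.
Take 850 from Site-6 at 60 — need 2550 more.
Site-H (170): use full 500 — 2050 GPU-h to go.
Take 200 from Site-23 at 230 — need 1850 more.
Take 950 from Site-21 at 260 — need 900 more.
Take 900 from Site-16 at 280 to finish.
Cost = 500×40 + 850×60 + 500×170 + 200×230 + 950×260 + 900×280 = 701000.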